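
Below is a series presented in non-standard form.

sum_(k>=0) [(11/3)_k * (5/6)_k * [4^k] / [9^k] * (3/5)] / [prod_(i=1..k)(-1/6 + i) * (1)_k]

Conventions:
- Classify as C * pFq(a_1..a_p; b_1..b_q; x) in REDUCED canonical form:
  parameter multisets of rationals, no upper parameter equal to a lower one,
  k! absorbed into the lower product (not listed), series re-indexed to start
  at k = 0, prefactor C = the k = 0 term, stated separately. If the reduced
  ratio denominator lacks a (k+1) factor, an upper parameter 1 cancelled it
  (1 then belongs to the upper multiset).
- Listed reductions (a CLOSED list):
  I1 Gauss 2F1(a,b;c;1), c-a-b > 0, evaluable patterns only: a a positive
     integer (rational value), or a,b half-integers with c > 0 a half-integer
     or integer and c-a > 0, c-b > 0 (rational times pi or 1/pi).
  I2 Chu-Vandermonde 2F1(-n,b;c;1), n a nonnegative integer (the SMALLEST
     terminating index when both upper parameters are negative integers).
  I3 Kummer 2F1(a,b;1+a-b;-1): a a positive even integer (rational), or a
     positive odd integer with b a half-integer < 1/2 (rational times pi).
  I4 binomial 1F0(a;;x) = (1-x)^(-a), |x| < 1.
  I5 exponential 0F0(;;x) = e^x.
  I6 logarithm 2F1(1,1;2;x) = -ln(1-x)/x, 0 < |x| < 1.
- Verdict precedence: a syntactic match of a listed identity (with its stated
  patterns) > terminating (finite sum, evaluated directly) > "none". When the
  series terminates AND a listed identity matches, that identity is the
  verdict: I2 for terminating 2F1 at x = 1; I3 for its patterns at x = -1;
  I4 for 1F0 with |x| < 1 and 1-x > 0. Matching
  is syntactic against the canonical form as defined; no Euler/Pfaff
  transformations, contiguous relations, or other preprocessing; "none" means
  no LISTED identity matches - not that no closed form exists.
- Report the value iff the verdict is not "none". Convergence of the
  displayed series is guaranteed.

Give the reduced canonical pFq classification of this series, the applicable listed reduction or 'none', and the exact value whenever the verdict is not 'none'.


Prefactor 3/5, argument 4/9: 1F0 with upper {11/3} over lower {-}. Verdict: the binomial series (I4) matches (the 1F0 binomial series: exponent -11/3, x = 4/9). Exact value: (3/5) * (5/9)^(-11/3).

First insight: t_0 being 3/5, (1)_k (prefactor 3/5) is k! itself.
Step ratio: r(k) = (4/9) * (k+11/3) / [(k+1)] - poly over poly, x = (4/9) from leading terms; C = 3/5 at k = 0.


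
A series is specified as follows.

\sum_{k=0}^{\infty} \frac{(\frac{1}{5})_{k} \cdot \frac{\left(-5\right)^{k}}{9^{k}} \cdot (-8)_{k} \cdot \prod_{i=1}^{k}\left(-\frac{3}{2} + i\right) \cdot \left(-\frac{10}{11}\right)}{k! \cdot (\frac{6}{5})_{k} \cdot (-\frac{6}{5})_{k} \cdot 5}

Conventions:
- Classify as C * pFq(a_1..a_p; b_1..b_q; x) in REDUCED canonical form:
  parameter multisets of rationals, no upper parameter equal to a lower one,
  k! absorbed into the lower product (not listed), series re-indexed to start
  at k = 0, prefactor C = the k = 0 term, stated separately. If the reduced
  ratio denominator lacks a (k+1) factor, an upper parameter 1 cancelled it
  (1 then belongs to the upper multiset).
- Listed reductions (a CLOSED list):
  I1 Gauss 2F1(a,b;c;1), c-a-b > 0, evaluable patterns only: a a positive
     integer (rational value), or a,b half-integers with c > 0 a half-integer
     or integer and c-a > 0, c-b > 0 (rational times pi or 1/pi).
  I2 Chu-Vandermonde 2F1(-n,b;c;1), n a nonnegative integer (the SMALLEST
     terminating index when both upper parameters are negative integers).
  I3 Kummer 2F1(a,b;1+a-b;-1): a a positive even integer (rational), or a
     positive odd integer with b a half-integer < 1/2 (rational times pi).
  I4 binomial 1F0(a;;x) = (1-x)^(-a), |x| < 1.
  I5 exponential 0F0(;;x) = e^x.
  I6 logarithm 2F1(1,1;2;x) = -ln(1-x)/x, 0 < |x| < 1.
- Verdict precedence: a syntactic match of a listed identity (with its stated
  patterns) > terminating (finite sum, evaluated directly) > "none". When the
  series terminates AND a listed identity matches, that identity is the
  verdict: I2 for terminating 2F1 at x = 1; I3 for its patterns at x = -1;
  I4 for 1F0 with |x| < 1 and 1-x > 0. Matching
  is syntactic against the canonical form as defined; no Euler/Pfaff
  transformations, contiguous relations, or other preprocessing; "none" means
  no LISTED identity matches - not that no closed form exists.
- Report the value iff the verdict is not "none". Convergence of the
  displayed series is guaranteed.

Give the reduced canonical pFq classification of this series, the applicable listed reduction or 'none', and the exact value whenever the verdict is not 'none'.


At argument -\frac{5}{9}: a 3F2 with upper {-8, -\frac{1}{2}, \frac{1}{5}}, lower {-\frac{6}{5}, \frac{6}{5}}, scaled by C = -\frac{2}{11}. Verdict: terminating (-8 upstairs). 9 nonzero terms in all; added directly. Value: \frac{870544764112675000423}{2330811442941527310336}.

Key step: t_0 being -\frac{2}{11}, the constant factors (C = -2/11, x = -5/9) combine into one prefactor.
Adjacent-term ratio: r(k) = -\frac{5}{9} * (k-8) (k-\frac{1}{2}) (k+\frac{1}{5}) / [(k-\frac{6}{5}) (k+\frac{6}{5}) (k+1)] - rational in k, leading ratio -\frac{5}{9}; with t_0 = -\frac{2}{11}, classification follows.


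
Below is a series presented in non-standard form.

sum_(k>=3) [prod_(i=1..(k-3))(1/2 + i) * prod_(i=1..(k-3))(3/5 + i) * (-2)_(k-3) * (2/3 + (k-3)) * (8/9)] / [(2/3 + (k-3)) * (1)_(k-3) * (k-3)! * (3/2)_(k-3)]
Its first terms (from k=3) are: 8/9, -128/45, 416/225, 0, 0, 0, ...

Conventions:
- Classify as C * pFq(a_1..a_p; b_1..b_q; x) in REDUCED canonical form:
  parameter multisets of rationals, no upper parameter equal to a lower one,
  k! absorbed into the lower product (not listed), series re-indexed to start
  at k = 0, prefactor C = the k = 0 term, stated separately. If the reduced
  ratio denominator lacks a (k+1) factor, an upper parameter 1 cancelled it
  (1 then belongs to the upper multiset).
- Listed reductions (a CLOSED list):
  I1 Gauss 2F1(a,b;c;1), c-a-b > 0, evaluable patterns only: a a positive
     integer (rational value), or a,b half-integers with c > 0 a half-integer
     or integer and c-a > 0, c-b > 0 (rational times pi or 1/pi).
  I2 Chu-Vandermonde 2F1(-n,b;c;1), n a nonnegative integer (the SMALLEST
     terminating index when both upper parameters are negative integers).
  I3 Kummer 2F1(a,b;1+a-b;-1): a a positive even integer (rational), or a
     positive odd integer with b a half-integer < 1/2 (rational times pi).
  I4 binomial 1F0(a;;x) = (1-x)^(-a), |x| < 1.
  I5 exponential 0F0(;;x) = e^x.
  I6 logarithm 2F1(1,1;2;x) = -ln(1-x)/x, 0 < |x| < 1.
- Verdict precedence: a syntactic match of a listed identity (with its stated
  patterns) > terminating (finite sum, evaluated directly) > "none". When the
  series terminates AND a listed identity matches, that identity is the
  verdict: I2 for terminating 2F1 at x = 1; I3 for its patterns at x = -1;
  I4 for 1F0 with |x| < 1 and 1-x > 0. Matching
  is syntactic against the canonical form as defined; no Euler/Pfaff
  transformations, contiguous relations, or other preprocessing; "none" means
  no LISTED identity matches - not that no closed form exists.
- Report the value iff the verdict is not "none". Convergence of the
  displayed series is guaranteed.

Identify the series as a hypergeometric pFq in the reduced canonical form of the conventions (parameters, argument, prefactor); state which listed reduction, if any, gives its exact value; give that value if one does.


With C = 8/9: the canonical form is 2F1(-2, 8/5; 1; 1). Verdict: Chu-Vandermonde (I2) matches (terminating 2F1 at x = 1 with n = 2, b = 8/5, c = 1). Exact value: -8/75.

The tell: t_0 = 8/9 here, and the factor k + 2/3 cancels (top and bottom), leaving C = 8/9, x = 1.
Adjacent-term ratio: r(k) = 1 * (k-2) (k+8/5) / [(k+1) (k+1)] - rational; roots negated = parameters, x = 1, C = 8/9.


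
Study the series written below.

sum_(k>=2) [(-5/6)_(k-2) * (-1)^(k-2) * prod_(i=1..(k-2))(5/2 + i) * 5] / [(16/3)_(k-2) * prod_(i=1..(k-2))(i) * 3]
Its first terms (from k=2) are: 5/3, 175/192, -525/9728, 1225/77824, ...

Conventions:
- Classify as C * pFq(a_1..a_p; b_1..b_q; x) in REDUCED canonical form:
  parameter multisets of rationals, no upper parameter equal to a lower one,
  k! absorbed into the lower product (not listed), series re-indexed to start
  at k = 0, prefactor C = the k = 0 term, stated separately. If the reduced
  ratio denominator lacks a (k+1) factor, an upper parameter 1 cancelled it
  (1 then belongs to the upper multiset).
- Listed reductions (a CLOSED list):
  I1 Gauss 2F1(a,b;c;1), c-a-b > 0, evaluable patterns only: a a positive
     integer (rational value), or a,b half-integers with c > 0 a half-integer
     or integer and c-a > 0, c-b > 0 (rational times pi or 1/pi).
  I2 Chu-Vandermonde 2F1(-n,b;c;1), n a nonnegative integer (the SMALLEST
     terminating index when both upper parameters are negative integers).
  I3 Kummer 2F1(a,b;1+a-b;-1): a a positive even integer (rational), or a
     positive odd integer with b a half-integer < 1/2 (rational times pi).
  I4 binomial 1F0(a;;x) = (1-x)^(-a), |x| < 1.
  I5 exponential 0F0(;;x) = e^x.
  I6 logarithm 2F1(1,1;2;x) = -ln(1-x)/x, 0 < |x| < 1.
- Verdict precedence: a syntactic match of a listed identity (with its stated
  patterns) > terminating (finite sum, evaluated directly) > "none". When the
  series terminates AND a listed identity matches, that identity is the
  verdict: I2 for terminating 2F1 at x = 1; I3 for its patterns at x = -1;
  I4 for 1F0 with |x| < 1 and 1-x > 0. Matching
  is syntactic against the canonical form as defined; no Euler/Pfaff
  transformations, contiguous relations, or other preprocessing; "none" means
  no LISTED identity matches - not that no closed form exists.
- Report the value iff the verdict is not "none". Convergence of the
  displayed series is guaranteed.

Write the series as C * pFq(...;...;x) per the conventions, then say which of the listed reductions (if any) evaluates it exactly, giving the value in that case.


This is 5/3 * 2F1(-5/6, 7/2; 16/3; -1) in reduced canonical form. Verdict: none (x = -1): each listed identity misses the multisets {-5/6, 7/2} ; {16/3}.

Structural cue: from the first term 5/3: the constant factors (C = 5/3, x = -1) combine into one prefactor.
Term ratio: r(k) = (-1) * (k-5/6) (k+7/2) / [(k+16/3) (k+1)] ; factor over Q: parameters, x = (-1), and C = 5/3.


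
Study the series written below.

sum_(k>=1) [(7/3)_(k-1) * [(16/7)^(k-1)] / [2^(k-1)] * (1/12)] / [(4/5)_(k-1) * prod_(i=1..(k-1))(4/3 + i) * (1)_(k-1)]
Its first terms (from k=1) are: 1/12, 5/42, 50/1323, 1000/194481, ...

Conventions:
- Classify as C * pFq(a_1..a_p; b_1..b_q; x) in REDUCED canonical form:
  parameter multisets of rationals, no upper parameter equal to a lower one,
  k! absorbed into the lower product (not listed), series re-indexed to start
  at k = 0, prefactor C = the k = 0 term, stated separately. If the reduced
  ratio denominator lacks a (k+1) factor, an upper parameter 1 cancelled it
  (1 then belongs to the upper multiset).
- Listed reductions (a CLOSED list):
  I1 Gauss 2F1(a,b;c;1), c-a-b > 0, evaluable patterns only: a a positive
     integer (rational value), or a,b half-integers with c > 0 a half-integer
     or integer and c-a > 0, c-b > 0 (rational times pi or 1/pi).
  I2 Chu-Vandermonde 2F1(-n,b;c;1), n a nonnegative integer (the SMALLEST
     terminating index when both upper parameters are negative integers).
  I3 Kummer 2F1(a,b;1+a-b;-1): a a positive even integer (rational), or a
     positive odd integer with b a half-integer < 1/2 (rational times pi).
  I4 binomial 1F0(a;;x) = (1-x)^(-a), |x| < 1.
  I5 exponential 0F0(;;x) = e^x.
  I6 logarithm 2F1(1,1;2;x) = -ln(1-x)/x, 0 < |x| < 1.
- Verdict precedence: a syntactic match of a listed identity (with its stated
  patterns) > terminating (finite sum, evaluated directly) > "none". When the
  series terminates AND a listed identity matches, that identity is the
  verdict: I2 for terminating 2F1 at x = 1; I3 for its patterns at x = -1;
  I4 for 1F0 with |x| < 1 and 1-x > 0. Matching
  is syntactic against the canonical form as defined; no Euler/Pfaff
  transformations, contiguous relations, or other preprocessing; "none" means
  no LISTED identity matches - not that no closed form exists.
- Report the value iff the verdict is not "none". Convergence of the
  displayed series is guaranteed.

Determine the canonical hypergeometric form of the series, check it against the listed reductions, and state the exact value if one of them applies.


Classification (C = 1/12): 0F1 with upper {-}, lower {4/5}, argument x = 8/7. Verdict: none. A 0F1 with upper {-} fits none of I1-I6 at x = 8/7; the sum runs forever.

Structural cue: t_0 = 1/12 here, and the lower running product (C = 1/12, x = 8/7) is a rising factorial.
Ratio: r(k) = (8/7) * 1 / [(k+4/5) (k+1)] - rational; roots negated = parameters, x = (8/7), C = 1/12.


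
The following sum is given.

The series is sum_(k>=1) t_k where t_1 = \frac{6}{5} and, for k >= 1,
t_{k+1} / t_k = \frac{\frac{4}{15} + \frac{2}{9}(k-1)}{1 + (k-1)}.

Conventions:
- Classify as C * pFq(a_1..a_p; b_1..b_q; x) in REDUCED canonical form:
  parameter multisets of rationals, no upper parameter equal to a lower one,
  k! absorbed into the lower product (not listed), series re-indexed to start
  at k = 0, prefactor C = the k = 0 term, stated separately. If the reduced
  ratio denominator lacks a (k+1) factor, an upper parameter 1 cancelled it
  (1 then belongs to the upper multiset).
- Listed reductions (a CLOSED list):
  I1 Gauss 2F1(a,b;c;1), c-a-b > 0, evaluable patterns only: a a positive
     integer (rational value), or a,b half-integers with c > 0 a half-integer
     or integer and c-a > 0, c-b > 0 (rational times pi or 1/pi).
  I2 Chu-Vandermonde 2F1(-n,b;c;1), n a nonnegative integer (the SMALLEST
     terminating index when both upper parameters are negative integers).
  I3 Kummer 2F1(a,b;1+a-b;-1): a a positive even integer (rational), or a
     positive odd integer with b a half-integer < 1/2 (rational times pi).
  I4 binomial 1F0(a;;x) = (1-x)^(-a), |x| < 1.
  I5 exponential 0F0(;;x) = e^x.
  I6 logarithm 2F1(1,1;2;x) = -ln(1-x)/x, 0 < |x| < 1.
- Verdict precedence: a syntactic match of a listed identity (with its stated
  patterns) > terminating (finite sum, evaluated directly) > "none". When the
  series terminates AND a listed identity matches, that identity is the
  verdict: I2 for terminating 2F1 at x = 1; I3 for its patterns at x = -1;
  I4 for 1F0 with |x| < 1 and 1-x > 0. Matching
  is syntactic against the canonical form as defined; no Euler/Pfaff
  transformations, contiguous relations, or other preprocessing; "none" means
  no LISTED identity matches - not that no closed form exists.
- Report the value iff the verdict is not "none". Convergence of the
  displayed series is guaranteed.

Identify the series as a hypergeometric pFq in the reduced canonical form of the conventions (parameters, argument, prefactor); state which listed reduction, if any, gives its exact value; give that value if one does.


Classification (C = \frac{6}{5}): 1F0 with upper {\frac{6}{5}}, lower {-}, argument x = \frac{2}{9}. Verdict: this is the binomial series (I4) (the 1F0 binomial series: exponent -6/5, x = \frac{2}{9}). Value: \frac{6}{5} \cdot \left(\frac{7}{9}\right)^{-\frac{6}{5}}.

Key step: t_0 = \frac{6}{5} here, and factor the ratio over Q (C = 6/5, x = 2/9): negated roots = parameters.
Term ratio: r(k) = \frac{2}{9} * (k+\frac{6}{5}) / [(k+1)] - poly over poly, x = \frac{2}{9} from leading terms; C = \frac{6}{5} at k = 0.


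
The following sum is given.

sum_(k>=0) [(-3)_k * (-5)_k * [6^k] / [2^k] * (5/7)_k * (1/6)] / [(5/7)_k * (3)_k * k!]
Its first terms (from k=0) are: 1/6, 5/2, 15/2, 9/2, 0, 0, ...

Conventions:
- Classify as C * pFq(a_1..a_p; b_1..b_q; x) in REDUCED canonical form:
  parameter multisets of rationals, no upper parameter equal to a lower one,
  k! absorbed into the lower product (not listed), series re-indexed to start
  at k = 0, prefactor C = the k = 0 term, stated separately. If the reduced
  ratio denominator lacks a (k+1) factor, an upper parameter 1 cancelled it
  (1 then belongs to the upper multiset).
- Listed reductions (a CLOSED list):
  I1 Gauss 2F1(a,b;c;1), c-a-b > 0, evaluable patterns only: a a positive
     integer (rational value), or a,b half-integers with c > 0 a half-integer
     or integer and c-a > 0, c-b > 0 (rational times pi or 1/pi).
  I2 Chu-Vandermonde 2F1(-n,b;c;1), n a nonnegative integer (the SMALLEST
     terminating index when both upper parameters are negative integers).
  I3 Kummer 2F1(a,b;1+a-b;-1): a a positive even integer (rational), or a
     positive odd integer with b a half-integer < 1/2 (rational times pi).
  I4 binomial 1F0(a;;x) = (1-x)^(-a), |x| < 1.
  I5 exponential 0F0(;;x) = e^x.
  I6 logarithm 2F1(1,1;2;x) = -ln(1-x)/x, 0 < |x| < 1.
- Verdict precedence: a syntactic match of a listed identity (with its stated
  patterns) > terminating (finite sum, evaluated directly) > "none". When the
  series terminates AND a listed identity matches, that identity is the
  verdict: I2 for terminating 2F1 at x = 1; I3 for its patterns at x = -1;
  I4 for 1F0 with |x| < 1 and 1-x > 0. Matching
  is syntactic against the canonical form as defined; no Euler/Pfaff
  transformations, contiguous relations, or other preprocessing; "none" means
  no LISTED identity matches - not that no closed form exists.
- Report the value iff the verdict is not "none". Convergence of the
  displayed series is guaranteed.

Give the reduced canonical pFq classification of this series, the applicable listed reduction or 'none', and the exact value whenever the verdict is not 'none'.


First insight: t_0 being 1/6, the parameter 5/7 appears in both the upper and lower lists and cancels.
Ratio: r(k) = 3 * (k-5) (k-3) / [(k+3) (k+1)] - rational in k. x = 3; t_0 = 1/6; negate the roots.

Prefactor 1/6, argument 3: 2F1 with upper {-5, -3} over lower {3}. Verdict: terminating - upper parameter -3 makes this a finite sum (last index 3), evaluated exactly. Its exact value is 44/3.


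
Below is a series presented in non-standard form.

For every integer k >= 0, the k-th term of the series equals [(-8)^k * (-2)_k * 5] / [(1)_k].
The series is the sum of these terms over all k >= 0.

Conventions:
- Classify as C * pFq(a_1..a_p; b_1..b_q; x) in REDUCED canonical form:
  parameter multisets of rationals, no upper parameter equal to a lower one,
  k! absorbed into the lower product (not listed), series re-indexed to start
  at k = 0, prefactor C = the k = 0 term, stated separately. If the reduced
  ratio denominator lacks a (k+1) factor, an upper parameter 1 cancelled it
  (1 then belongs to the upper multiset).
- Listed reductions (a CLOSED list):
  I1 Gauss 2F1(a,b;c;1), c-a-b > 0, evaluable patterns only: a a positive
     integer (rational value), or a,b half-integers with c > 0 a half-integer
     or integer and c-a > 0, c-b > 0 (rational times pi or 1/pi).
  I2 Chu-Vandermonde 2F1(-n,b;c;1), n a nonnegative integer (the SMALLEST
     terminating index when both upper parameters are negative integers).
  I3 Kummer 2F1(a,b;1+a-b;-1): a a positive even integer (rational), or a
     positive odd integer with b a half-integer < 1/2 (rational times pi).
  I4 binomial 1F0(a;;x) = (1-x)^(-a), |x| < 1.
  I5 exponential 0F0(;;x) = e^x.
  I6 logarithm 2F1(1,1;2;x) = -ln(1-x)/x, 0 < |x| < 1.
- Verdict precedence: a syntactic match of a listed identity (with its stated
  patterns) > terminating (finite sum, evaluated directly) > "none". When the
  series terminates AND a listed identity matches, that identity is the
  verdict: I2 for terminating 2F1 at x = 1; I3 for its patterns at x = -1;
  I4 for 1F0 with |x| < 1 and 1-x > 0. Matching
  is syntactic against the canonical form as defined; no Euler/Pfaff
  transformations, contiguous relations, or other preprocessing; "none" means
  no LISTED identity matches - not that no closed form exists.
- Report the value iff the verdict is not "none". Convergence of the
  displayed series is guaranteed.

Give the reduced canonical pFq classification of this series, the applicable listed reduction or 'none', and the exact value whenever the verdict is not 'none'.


x = -8 here; the reduced form reads 1F0, upper {-2}, lower {-}, C = 5. Verdict: terminating. With -2 upstairs the series is a 3-term polynomial sum; evaluated term by term. Its exact value is 405.

Key step: with t_0 = 5, (1)_k (C = 5, x = -8) is k! itself.
Consecutive-term ratio: r(k) = (-8) * (k-2) / [(k+1)] - rational; roots negated = parameters, x = (-8), C = 5.


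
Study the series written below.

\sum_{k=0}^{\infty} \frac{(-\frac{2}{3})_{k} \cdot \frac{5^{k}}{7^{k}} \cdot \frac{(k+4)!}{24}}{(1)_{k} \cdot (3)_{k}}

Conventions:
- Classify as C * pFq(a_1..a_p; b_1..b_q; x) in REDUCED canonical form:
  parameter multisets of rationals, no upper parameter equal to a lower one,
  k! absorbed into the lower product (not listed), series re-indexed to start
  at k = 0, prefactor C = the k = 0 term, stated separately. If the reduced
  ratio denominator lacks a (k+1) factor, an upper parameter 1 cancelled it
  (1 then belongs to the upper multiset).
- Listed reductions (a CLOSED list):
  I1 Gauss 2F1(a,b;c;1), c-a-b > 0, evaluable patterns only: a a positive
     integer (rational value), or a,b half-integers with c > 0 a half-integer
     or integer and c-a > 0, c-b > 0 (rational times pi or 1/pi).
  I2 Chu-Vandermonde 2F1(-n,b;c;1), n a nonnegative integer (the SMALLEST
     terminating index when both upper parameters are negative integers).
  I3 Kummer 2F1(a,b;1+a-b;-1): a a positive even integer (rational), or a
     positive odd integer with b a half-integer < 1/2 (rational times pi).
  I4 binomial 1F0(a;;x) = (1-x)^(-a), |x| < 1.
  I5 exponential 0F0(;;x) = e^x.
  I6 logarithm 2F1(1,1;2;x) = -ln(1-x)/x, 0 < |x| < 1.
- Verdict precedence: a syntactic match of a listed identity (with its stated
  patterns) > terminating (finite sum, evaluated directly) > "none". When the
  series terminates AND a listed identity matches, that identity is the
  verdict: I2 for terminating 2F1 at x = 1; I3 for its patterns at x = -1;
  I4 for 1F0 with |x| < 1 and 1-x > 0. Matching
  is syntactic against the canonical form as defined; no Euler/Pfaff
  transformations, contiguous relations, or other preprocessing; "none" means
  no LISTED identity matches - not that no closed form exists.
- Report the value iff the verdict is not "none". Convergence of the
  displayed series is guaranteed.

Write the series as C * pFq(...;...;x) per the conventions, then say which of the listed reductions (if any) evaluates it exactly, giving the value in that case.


Classification (C = 1): 2F1 with upper {-\frac{2}{3}, 5}, lower {3}, argument x = \frac{5}{7}. Verdict: none. A 2F1 with upper {-\frac{2}{3}, 5} fits none of I1-I6 at x = \frac{5}{7}; the sum runs forever.

Key observation: from the first term 1: (1)_k (prefactor 1) is k! itself.
Ratio: r(k) = \frac{5}{7} * (k-\frac{2}{3}) (k+5) / [(k+3) (k+1)] ; factor over Q: parameters, x = \frac{5}{7}, and C = 1.


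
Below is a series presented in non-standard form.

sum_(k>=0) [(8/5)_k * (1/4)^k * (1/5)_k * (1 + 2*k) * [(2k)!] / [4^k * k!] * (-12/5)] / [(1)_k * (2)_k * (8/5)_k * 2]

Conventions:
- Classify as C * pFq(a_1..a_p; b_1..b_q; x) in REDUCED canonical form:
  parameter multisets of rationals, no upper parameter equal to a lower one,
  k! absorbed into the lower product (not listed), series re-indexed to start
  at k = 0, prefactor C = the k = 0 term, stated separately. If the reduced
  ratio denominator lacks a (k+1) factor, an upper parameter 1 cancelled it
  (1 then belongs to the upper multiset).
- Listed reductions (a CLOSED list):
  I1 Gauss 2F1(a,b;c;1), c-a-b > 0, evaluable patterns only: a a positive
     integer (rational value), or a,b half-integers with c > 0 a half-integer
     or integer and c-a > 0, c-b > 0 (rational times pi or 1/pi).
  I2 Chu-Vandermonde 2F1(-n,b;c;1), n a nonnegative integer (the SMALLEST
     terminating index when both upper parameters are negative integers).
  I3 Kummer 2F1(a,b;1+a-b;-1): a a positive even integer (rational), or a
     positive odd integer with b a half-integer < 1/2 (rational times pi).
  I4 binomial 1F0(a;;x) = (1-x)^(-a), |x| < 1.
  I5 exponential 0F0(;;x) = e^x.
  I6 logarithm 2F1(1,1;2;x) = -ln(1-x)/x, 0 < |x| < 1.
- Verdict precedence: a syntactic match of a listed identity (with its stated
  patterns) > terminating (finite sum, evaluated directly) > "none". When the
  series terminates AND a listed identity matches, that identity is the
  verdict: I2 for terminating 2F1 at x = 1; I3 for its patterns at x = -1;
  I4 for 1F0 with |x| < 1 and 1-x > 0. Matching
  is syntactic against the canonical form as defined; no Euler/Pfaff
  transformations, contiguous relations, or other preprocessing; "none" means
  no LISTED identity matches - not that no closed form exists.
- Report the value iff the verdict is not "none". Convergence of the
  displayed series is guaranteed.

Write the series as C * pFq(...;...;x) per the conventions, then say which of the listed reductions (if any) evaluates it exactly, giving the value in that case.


Reduced: x = 1/4, 2F1, upper = {1/5, 3/2}, lower = {2}, C = -6/5. Verdict: none - this 2F1 at x = 1/4 matches no listed pattern, and upper {1/5, 3/2} holds no stopper.

Structural cue: t_0 = -6/5 here, and the parameter 8/5 appears in both the upper and lower lists and cancels.
Step ratio: r(k) = (1/4) * (k+1/5) (k+3/2) / [(k+2) (k+1)] - poly over poly, x = (1/4) from leading terms; C = -6/5 at k = 0.


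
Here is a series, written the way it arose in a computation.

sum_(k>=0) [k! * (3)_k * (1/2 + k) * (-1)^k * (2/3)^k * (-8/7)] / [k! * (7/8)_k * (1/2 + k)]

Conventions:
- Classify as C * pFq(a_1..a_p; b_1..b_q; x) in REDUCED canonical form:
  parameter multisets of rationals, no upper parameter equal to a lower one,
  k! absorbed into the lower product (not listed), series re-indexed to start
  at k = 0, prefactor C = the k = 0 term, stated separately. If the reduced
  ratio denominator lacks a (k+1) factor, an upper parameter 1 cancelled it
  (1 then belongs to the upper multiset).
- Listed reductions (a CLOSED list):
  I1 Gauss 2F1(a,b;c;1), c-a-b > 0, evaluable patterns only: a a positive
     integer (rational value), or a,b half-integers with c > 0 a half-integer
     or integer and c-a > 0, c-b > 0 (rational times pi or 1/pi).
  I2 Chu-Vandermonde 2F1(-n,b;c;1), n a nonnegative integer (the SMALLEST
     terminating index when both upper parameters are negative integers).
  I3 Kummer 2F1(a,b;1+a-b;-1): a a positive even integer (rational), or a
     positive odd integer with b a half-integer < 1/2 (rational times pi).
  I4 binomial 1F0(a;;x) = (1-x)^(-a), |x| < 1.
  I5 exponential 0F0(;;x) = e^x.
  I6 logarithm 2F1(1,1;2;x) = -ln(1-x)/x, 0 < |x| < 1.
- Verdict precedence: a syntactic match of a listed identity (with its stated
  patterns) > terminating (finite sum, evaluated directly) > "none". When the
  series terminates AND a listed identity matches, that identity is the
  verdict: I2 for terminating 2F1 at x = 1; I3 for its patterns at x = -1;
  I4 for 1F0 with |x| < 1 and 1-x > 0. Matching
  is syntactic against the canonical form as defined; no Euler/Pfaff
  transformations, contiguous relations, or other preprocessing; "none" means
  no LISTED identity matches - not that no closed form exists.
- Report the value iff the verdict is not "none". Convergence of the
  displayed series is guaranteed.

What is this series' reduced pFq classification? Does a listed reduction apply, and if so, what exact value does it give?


First insight: t_0 being -8/7, k + 1/2 divides numerator and denominator alike; C = -8/7 after cancelling.
Adjacent-term ratio: r(k) = (-2/3) * (k+1) (k+3) / [(k+7/8) (k+1)] - rational in k, leading ratio (-2/3); with t_0 = -8/7, classification follows.

At argument -2/3: a 2F1 with upper {1, 3}, lower {7/8}, scaled by C = -8/7. Verdict: none here - no I1-I6 shape fits x = -2/3 with lower {7/8}.


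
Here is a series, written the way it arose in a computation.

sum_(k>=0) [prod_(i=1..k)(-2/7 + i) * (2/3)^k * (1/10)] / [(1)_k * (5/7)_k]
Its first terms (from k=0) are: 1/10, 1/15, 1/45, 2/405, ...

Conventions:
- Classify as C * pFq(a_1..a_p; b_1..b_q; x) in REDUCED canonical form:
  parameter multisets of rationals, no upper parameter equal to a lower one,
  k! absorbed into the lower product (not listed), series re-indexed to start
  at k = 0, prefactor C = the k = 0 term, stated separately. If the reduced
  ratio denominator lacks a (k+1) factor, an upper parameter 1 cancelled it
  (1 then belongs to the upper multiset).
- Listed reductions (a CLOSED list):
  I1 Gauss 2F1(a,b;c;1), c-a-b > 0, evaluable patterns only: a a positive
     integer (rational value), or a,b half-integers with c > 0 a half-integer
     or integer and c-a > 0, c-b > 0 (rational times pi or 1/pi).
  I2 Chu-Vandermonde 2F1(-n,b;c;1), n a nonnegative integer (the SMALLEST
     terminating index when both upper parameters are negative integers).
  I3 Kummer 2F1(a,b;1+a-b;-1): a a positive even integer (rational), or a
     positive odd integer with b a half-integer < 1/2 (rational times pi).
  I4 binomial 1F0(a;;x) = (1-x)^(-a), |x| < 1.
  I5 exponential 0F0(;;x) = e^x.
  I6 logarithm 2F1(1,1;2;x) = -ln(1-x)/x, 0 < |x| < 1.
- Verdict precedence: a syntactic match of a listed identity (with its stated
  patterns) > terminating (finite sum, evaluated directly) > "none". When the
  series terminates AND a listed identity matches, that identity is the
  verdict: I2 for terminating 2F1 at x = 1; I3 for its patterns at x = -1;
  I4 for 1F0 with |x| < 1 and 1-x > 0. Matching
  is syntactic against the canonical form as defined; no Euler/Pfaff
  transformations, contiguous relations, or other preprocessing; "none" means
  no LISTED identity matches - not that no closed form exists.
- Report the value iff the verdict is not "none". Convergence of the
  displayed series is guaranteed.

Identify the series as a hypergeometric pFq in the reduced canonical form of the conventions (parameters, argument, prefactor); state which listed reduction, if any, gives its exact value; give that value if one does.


Canonical form: C = 1/10 times 0F0 with upper {-}, lower {-}, x = 2/3. Verdict: the I5 exponential reduction applies (the 0F0 exponential series at x = 2/3). Exact value: (1/10) * e^(2/3).

Key step: from the first term 1/10: the parameter 5/7 appears in both the upper and lower lists and cancels.
Consecutive-term ratio: r(k) = (2/3) * 1 / [(k+1)] ; factor over Q: parameters, x = (2/3), and C = 1/10.


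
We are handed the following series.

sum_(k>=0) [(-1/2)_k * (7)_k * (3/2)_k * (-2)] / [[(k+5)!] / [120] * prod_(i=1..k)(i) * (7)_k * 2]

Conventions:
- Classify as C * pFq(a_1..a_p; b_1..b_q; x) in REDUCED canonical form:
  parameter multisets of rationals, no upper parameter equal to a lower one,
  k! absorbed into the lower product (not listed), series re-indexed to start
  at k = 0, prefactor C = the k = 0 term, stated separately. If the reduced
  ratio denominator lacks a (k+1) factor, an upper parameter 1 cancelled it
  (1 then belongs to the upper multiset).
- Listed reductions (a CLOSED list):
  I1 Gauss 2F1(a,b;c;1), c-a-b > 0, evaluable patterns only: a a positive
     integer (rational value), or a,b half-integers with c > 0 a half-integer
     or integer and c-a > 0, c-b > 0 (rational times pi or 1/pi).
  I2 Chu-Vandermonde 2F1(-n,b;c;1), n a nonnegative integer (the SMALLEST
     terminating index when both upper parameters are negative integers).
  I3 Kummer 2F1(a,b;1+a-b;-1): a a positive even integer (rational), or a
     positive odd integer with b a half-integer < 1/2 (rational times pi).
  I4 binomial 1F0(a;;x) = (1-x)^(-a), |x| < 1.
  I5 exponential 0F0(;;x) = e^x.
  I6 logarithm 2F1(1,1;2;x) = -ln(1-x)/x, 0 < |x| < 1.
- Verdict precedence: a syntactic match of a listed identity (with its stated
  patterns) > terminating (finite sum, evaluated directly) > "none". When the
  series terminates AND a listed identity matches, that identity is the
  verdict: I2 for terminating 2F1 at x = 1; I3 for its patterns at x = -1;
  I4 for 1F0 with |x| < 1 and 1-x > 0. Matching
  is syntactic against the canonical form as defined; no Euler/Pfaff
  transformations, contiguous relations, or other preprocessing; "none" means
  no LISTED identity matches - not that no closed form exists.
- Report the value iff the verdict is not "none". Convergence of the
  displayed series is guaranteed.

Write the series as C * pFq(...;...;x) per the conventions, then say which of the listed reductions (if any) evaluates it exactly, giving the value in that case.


Key step: t_0 = -1 here, and the parameter 7 appears in both the upper and lower lists and cancels.
Adjacent-term ratio: r(k) = 1 * (k-1/2) (k+3/2) / [(k+6) (k+1)] - poly over poly, x = 1 from leading terms; C = -1 at k = 0.

Prefactor -1, argument 1: 2F1 with upper {-1/2, 3/2} over lower {6}. Verdict at x = 1: Gauss's theorem I1 (half-integer case) matches (x = 1; upper {-1/2, 3/2} half-integers, c = 6 in the evaluable pattern). Its exact value is (-65536/24255) / pi.


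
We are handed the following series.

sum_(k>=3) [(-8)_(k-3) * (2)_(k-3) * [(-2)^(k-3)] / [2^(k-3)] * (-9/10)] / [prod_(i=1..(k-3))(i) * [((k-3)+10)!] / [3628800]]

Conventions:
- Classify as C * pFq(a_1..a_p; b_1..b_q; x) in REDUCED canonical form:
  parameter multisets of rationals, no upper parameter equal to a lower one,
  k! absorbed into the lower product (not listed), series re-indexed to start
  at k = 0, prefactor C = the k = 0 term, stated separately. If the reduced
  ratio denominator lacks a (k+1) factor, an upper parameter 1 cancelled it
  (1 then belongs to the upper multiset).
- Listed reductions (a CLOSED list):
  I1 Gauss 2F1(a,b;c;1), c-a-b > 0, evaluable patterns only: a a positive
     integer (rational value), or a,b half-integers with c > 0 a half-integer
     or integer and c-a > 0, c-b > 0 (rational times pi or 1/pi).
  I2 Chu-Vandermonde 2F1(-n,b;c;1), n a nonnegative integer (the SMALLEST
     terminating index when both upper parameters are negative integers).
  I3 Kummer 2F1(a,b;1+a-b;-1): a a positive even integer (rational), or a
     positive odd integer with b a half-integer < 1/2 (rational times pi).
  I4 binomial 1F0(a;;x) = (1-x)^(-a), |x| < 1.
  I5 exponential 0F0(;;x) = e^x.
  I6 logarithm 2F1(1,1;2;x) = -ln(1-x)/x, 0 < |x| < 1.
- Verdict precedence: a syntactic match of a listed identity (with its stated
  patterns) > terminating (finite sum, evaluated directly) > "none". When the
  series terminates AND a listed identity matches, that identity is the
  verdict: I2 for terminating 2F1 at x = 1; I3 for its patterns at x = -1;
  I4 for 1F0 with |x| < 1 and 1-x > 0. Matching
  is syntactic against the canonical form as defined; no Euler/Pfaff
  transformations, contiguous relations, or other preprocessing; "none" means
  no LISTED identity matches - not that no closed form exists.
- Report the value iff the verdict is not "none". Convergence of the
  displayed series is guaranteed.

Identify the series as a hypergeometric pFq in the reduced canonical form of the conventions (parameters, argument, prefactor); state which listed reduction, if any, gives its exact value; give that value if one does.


x = -1 here; the reduced form reads 2F1, upper {-8, 2}, lower {11}, C = -9/10. Verdict: Kummer's theorem (I3) fires (x = -1; c = 11 equals 1+a-b for upper {-8, 2}: listed pattern). Sum: -9/2.

First insight: x = (-1) and the two k-th powers (C = -9/10) combine into one argument.
Step ratio: r(k) = (-1) * (k-8) (k+2) / [(k+11) (k+1)] - rational; roots negated = parameters, x = (-1), C = -9/10.


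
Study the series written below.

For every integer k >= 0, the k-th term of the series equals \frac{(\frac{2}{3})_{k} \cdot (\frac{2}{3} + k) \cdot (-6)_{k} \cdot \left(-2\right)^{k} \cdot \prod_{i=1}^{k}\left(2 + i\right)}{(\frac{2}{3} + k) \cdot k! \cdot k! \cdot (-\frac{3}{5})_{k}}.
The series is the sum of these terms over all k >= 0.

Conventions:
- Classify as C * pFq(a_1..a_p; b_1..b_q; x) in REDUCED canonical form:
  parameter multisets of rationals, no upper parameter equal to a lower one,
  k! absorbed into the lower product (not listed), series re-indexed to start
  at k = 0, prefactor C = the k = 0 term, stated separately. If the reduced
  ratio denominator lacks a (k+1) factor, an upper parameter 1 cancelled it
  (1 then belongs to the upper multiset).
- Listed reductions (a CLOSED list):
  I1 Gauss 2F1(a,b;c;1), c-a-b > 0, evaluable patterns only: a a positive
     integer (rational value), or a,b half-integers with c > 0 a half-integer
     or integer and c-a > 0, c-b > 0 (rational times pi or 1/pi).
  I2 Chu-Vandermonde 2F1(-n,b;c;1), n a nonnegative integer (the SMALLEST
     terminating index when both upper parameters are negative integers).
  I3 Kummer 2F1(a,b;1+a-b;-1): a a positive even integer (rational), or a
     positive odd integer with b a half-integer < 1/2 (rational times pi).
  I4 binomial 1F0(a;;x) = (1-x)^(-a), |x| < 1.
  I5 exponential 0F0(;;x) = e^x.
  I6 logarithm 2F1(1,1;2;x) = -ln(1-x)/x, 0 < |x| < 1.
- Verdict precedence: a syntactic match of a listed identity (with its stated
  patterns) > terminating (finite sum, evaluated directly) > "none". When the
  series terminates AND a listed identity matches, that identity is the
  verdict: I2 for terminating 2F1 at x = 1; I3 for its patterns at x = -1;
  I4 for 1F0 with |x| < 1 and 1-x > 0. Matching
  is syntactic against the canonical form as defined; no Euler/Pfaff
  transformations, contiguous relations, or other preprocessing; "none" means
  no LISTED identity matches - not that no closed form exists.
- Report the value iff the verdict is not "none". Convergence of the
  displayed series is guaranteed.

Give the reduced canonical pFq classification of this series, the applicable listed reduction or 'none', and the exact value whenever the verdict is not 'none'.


Structural cue: with t_0 = 1, the denominator's factorial ratio (C = 1) is a lower Pochhammer.
Step ratio: r(k) = -2 * (k-6) (k+\frac{2}{3}) (k+3) / [(k-\frac{3}{5}) (k+1) (k+1)] - poly over poly, x = -2 from leading terms; C = 1 at k = 0.

With C = 1: the canonical form is 3F2(-6, \frac{2}{3}, 3; -\frac{3}{5}, 1; -2). Verdict: terminating - no listed pattern fits, but -6 in the upper list cuts the series at k = 6; direct evaluation. Value: -\frac{141747214601}{780759}.


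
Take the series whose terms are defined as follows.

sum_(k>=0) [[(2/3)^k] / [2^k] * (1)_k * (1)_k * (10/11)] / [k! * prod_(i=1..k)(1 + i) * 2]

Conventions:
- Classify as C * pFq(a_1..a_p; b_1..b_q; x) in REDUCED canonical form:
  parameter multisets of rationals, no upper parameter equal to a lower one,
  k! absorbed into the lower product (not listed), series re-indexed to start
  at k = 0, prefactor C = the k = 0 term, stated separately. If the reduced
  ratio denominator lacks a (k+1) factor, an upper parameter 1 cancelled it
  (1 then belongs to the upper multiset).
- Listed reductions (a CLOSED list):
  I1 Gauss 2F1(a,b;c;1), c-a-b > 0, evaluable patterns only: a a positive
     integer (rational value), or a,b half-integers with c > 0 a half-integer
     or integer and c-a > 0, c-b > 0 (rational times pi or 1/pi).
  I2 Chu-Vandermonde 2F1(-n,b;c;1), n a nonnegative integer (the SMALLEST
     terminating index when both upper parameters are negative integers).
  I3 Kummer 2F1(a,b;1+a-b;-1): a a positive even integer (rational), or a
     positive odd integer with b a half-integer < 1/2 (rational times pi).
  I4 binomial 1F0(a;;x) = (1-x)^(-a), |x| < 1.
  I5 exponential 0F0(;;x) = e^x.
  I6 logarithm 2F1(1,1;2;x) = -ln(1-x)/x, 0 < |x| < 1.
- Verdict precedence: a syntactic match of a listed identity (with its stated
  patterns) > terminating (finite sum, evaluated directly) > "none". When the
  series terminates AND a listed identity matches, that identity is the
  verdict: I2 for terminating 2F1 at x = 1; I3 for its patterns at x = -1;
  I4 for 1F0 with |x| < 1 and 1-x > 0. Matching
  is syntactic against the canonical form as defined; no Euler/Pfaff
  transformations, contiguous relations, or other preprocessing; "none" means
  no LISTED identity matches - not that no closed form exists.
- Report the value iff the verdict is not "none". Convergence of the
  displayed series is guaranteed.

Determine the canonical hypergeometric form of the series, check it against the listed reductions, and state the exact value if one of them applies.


At argument 1/3: a 2F1 with upper {1, 1}, lower {2}, scaled by C = 5/11. Verdict (x = 1/3): logarithm (I6) applies (the logarithm: parameters (1,1;2), x = 1/3). Hence: (-15/11) * ln(2/3).

Structural cue: with t_0 = 5/11, the constant factors (C = 5/11, x = 1/3) combine into one prefactor.
Ratio: r(k) = (1/3) * (k+1) (k+1) / [(k+2) (k+1)] - rational in k, leading ratio (1/3); with t_0 = 5/11, classification follows.
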